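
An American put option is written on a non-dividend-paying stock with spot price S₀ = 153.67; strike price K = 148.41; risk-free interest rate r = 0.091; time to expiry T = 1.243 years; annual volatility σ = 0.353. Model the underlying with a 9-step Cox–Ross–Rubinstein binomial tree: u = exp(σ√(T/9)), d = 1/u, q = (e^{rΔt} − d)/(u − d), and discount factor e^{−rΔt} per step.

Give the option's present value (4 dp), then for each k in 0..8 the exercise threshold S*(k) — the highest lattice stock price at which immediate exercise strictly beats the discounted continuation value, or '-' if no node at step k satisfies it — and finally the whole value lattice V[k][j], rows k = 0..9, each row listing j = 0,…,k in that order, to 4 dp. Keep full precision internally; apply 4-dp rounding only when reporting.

Δt=0.13811  u=1.14018  d=0.87705  q=0.51532  discount=0.98751
step 9 (expiry): payoffs max(K−S,0) = 101.2225 87.0657 68.6617 44.7363 13.6331 0.0000 0.0000 0.0000 0.0000 0.0000
step 8: (k=8,j=0): S=53.8023, (K−S)⁺=94.6077, hold=92.7542 ⇒ V=94.6077 exercise | (k=8,j=1): S=69.9436, (K−S)⁺=78.4664, hold=76.6129 ⇒ V=78.4664 exercise | (k=8,j=2): S=90.9274, (K−S)⁺=57.4826, hold=55.6290 ⇒ V=57.4826 exercise | (k=8,j=3): S=118.2067, (K−S)⁺=30.2033, hold=28.3498 ⇒ V=30.2033 exercise | (k=8,j=4): S=153.6700, (K−S)⁺=0.0000, hold=6.5252 ⇒ V=6.5252 continue | (k=8,j=5): S=199.7727, (K−S)⁺=0.0000, hold=0.0000 ⇒ V=0.0000 continue | (k=8,j=6): S=259.7068, (K−S)⁺=0.0000, hold=0.0000 ⇒ V=0.0000 continue | (k=8,j=7): S=337.6218, (K−S)⁺=0.0000, hold=0.0000 ⇒ V=0.0000 continue | (k=8,j=8): S=438.9121, (K−S)⁺=0.0000, hold=0.0000 ⇒ V=0.0000 continue  boundary S*=118.2067
step 7: (k=7,j=0): S=61.3443, (K−S)⁺=87.0657, hold=85.2121 ⇒ V=87.0657 exercise | (k=7,j=1): S=79.7483, (K−S)⁺=68.6617, hold=66.8082 ⇒ V=68.6617 exercise | (k=7,j=2): S=103.6737, (K−S)⁺=44.7363, hold=42.8828 ⇒ V=44.7363 exercise | (k=7,j=3): S=134.7769, (K−S)⁺=13.6331, hold=17.7768 ⇒ V=17.7768 continue | (k=7,j=4): S=175.2115, (K−S)⁺=0.0000, hold=3.1232 ⇒ V=3.1232 continue | (k=7,j=5): S=227.7769, (K−S)⁺=0.0000, hold=0.0000 ⇒ V=0.0000 continue | (k=7,j=6): S=296.1126, (K−S)⁺=0.0000, hold=0.0000 ⇒ V=0.0000 continue | (k=7,j=7): S=384.9497, (K−S)⁺=0.0000, hold=0.0000 ⇒ V=0.0000 continue  boundary S*=103.6737
step 6: (k=6,j=0): S=69.9436, (K−S)⁺=78.4664, hold=76.6129 ⇒ V=78.4664 exercise | (k=6,j=1): S=90.9274, (K−S)⁺=57.4826, hold=55.6290 ⇒ V=57.4826 exercise | (k=6,j=2): S=118.2067, (K−S)⁺=30.2033, hold=30.4584 ⇒ V=30.4584 continue | (k=6,j=3): S=153.6700, (K−S)⁺=0.0000, hold=10.0978 ⇒ V=10.0978 continue | (k=6,j=4): S=199.7727, (K−S)⁺=0.0000, hold=1.4948 ⇒ V=1.4948 continue | (k=6,j=5): S=259.7068, (K−S)⁺=0.0000, hold=0.0000 ⇒ V=0.0000 continue | (k=6,j=6): S=337.6218, (K−S)⁺=0.0000, hold=0.0000 ⇒ V=0.0000 continue  boundary S*=90.9274
step 5: (k=5,j=0): S=79.7483, (K−S)⁺=68.6617, hold=66.8082 ⇒ V=68.6617 exercise | (k=5,j=1): S=103.6737, (K−S)⁺=44.7363, hold=43.0126 ⇒ V=44.7363 exercise | (k=5,j=2): S=134.7769, (K−S)⁺=13.6331, hold=19.7169 ⇒ V=19.7169 continue | (k=5,j=3): S=175.2115, (K−S)⁺=0.0000, hold=5.5938 ⇒ V=5.5938 continue | (k=5,j=4): S=227.7769, (K−S)⁺=0.0000, hold=0.7155 ⇒ V=0.7155 continue | (k=5,j=5): S=296.1126, (K−S)⁺=0.0000, hold=0.0000 ⇒ V=0.0000 continue  boundary S*=103.6737
step 4: (k=4,j=0): S=90.9274, (K−S)⁺=57.4826, hold=55.6290 ⇒ V=57.4826 exercise | (k=4,j=1): S=118.2067, (K−S)⁺=30.2033, hold=31.4457 ⇒ V=31.4457 continue | (k=4,j=2): S=153.6700, (K−S)⁺=0.0000, hold=12.2837 ⇒ V=12.2837 continue | (k=4,j=3): S=199.7727, (K−S)⁺=0.0000, hold=3.0415 ⇒ V=3.0415 continue | (k=4,j=4): S=259.7068, (K−S)⁺=0.0000, hold=0.3424 ⇒ V=0.3424 continue  boundary S*=90.9274
step 3: (k=3,j=0): S=103.6737, (K−S)⁺=44.7363, hold=43.5150 ⇒ V=44.7363 exercise | (k=3,j=1): S=134.7769, (K−S)⁺=13.6331, hold=21.3018 ⇒ V=21.3018 continue | (k=3,j=2): S=175.2115, (K−S)⁺=0.0000, hold=7.4271 ⇒ V=7.4271 continue | (k=3,j=3): S=227.7769, (K−S)⁺=0.0000, hold=1.6300 ⇒ V=1.6300 continue  boundary S*=103.6737
step 2: (k=2,j=0): S=118.2067, (K−S)⁺=30.2033, hold=32.2522 ⇒ V=32.2522 continue | (k=2,j=1): S=153.6700, (K−S)⁺=0.0000, hold=13.9752 ⇒ V=13.9752 continue | (k=2,j=2): S=199.7727, (K−S)⁺=0.0000, hold=4.3843 ⇒ V=4.3843 continue  boundary S*=-
step 1: (k=1,j=0): S=134.7769, (K−S)⁺=13.6331, hold=22.5486 ⇒ V=22.5486 continue | (k=1,j=1): S=175.2115, (K−S)⁺=0.0000, hold=8.9200 ⇒ V=8.9200 continue  boundary S*=-
step 0: (k=0,j=0): S=153.6700, (K−S)⁺=0.0000, hold=15.3317 ⇒ V=15.3317 continue  boundary S*=-

price = 15.3317
boundary = - - - 103.6737 90.9274 103.6737 90.9274 103.6737 118.2067
tree:
15.3317
22.5486 8.9200
32.2522 13.9752 4.3843
44.7363 21.3018 7.4271 1.6300
57.4826 31.4457 12.2837 3.0415 0.3424
68.6617 44.7363 19.7169 5.5938 0.7155 0.0000
78.4664 57.4826 30.4584 10.0978 1.4948 0.0000 0.0000
87.0657 68.6617 44.7363 17.7768 3.1232 0.0000 0.0000 0.0000
94.6077 78.4664 57.4826 30.2033 6.5252 0.0000 0.0000 0.0000 0.0000
101.2225 87.0657 68.6617 44.7363 13.6331 0.0000 0.0000 0.0000 0.0000 0.0000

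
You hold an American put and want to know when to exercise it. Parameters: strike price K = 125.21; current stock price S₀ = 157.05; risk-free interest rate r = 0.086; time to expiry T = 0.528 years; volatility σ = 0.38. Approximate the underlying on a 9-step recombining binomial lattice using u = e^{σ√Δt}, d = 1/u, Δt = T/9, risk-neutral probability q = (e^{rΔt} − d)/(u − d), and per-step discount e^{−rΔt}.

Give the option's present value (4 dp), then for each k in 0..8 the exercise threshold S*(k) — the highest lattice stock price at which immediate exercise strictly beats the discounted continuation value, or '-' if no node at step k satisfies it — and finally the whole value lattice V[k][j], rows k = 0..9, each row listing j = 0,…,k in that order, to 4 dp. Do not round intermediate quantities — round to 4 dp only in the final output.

Δt=0.05867  u=1.09641  d=0.91207  q=0.50444  discount=0.99497
step 9 (expiry): payoffs max(K−S,0) = 56.6164 42.7527 26.0870 6.0529 0.0000 0.0000 0.0000 0.0000 0.0000 0.0000
step 8: (k=8,j=0): S=75.2067, (K−S)⁺=50.0033, hold=49.3732 ⇒ V=50.0033 exercise | (k=8,j=1): S=90.4069, (K−S)⁺=34.8031, hold=34.1729 ⇒ V=34.8031 exercise | (k=8,j=2): S=108.6794, (K−S)⁺=16.5306, hold=15.9005 ⇒ V=16.5306 exercise | (k=8,j=3): S=130.6449, (K−S)⁺=0.0000, hold=2.9845 ⇒ V=2.9845 continue | (k=8,j=4): S=157.0500, (K−S)⁺=0.0000, hold=0.0000 ⇒ V=0.0000 continue | (k=8,j=5): S=188.7919, (K−S)⁺=0.0000, hold=0.0000 ⇒ V=0.0000 continue | (k=8,j=6): S=226.9493, (K−S)⁺=0.0000, hold=0.0000 ⇒ V=0.0000 continue | (k=8,j=7): S=272.8187, (K−S)⁺=0.0000, hold=0.0000 ⇒ V=0.0000 continue | (k=8,j=8): S=327.9591, (K−S)⁺=0.0000, hold=0.0000 ⇒ V=0.0000 continue  boundary S*=108.6794
step 7: (k=7,j=0): S=82.4573, (K−S)⁺=42.7527, hold=42.1226 ⇒ V=42.7527 exercise | (k=7,j=1): S=99.1230, (K−S)⁺=26.0870, hold=25.4569 ⇒ V=26.0870 exercise | (k=7,j=2): S=119.1571, (K−S)⁺=6.0529, hold=9.6485 ⇒ V=9.6485 continue | (k=7,j=3): S=143.2403, (K−S)⁺=0.0000, hold=1.4715 ⇒ V=1.4715 continue | (k=7,j=4): S=172.1911, (K−S)⁺=0.0000, hold=0.0000 ⇒ V=0.0000 continue | (k=7,j=5): S=206.9932, (K−S)⁺=0.0000, hold=0.0000 ⇒ V=0.0000 continue | (k=7,j=6): S=248.8293, (K−S)⁺=0.0000, hold=0.0000 ⇒ V=0.0000 continue | (k=7,j=7): S=299.1210, (K−S)⁺=0.0000, hold=0.0000 ⇒ V=0.0000 continue  boundary S*=99.1230
step 6: (k=6,j=0): S=90.4069, (K−S)⁺=34.8031, hold=34.1729 ⇒ V=34.8031 exercise | (k=6,j=1): S=108.6794, (K−S)⁺=16.5306, hold=17.7052 ⇒ V=17.7052 continue | (k=6,j=2): S=130.6449, (K−S)⁺=0.0000, hold=5.4959 ⇒ V=5.4959 continue | (k=6,j=3): S=157.0500, (K−S)⁺=0.0000, hold=0.7256 ⇒ V=0.7256 continue | (k=6,j=4): S=188.7919, (K−S)⁺=0.0000, hold=0.0000 ⇒ V=0.0000 continue | (k=6,j=5): S=226.9493, (K−S)⁺=0.0000, hold=0.0000 ⇒ V=0.0000 continue | (k=6,j=6): S=272.8187, (K−S)⁺=0.0000, hold=0.0000 ⇒ V=0.0000 continue  boundary S*=90.4069
step 5: (k=5,j=0): S=99.1230, (K−S)⁺=26.0870, hold=26.0464 ⇒ V=26.0870 exercise | (k=5,j=1): S=119.1571, (K−S)⁺=6.0529, hold=11.4881 ⇒ V=11.4881 continue | (k=5,j=2): S=143.2403, (K−S)⁺=0.0000, hold=3.0740 ⇒ V=3.0740 continue | (k=5,j=3): S=172.1911, (K−S)⁺=0.0000, hold=0.3577 ⇒ V=0.3577 continue | (k=5,j=4): S=206.9932, (K−S)⁺=0.0000, hold=0.0000 ⇒ V=0.0000 continue | (k=5,j=5): S=248.8293, (K−S)⁺=0.0000, hold=0.0000 ⇒ V=0.0000 continue  boundary S*=99.1230
step 4: (k=4,j=0): S=108.6794, (K−S)⁺=16.5306, hold=18.6285 ⇒ V=18.6285 continue | (k=4,j=1): S=130.6449, (K−S)⁺=0.0000, hold=7.2072 ⇒ V=7.2072 continue | (k=4,j=2): S=157.0500, (K−S)⁺=0.0000, hold=1.6952 ⇒ V=1.6952 continue | (k=4,j=3): S=188.7919, (K−S)⁺=0.0000, hold=0.1764 ⇒ V=0.1764 continue | (k=4,j=4): S=226.9493, (K−S)⁺=0.0000, hold=0.0000 ⇒ V=0.0000 continue  boundary S*=-
step 3: (k=3,j=0): S=119.1571, (K−S)⁺=6.0529, hold=12.8023 ⇒ V=12.8023 continue | (k=3,j=1): S=143.2403, (K−S)⁺=0.0000, hold=4.4044 ⇒ V=4.4044 continue | (k=3,j=2): S=172.1911, (K−S)⁺=0.0000, hold=0.9244 ⇒ V=0.9244 continue | (k=3,j=3): S=206.9932, (K−S)⁺=0.0000, hold=0.0870 ⇒ V=0.0870 continue  boundary S*=-
step 2: (k=2,j=0): S=130.6449, (K−S)⁺=0.0000, hold=8.5229 ⇒ V=8.5229 continue | (k=2,j=1): S=157.0500, (K−S)⁺=0.0000, hold=2.6356 ⇒ V=2.6356 continue | (k=2,j=2): S=188.7919, (K−S)⁺=0.0000, hold=0.4994 ⇒ V=0.4994 continue  boundary S*=-
step 1: (k=1,j=0): S=143.2403, (K−S)⁺=0.0000, hold=5.5252 ⇒ V=5.5252 continue | (k=1,j=1): S=172.1911, (K−S)⁺=0.0000, hold=1.5502 ⇒ V=1.5502 continue  boundary S*=-
step 0: (k=0,j=0): S=157.0500, (K−S)⁺=0.0000, hold=3.5023 ⇒ V=3.5023 continue  boundary S*=-

price = 3.5023
boundary = - - - - - 99.1230 90.4069 99.1230 108.6794
tree:
3.5023
5.5252 1.5502
8.5229 2.6356 0.4994
12.8023 4.4044 0.9244 0.0870
18.6285 7.2072 1.6952 0.1764 0.0000
26.0870 11.4881 3.0740 0.3577 0.0000 0.0000
34.8031 17.7052 5.4959 0.7256 0.0000 0.0000 0.0000
42.7527 26.0870 9.6485 1.4715 0.0000 0.0000 0.0000 0.0000
50.0033 34.8031 16.5306 2.9845 0.0000 0.0000 0.0000 0.0000 0.0000
56.6164 42.7527 26.0870 6.0529 0.0000 0.0000 0.0000 0.0000 0.0000 0.0000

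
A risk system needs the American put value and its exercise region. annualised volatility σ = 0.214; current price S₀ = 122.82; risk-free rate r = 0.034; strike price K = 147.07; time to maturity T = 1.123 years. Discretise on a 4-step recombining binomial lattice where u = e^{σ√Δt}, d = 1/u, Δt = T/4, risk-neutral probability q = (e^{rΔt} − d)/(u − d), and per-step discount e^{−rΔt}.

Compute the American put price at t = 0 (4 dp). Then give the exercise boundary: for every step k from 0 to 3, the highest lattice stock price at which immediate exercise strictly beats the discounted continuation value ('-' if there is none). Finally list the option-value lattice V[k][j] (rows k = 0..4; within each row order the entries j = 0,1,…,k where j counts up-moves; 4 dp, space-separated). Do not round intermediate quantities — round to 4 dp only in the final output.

params: Δt=0.28075 u=1.12007 d=0.89280 q=0.51389 e^(-rΔt)=0.99050
t_4 payoffs: 69.0347 49.1706 24.2500 0.0000 0.0000
t_3: node(3,0) S=87.4048 payoff=59.6652 vs cont=58.2680 → 59.6652 [stop]  node(3,1) S=109.6540 payoff=37.4160 vs cont=36.0188 → 37.4160 [stop]  node(3,2) S=137.5668 payoff=9.5032 vs cont=11.6763 → 11.6763 [wait]  node(3,3) S=172.5849 payoff=0.0000 vs cont=0.0000 → 0.0000 [wait]  ⇒ S*(3)=109.6540
t_2: node(2,0) S=97.8994 payoff=49.1706 vs cont=47.7734 → 49.1706 [stop]  node(2,1) S=122.8200 payoff=24.2500 vs cont=23.9589 → 24.2500 [stop]  node(2,2) S=154.0842 payoff=0.0000 vs cont=5.6221 → 5.6221 [wait]  ⇒ S*(2)=122.8200
t_1: node(1,0) S=109.6540 payoff=37.4160 vs cont=36.0188 → 37.4160 [stop]  node(1,1) S=137.5668 payoff=9.5032 vs cont=14.5380 → 14.5380 [wait]  ⇒ S*(1)=109.6540
t_0: node(0,0) S=122.8200 payoff=24.2500 vs cont=25.4155 → 25.4155 [wait]  ⇒ S*(0)=-

price = 25.4155
boundary = - 109.6540 122.8200 109.6540
tree:
25.4155
37.4160 14.5380
49.1706 24.2500 5.6221
59.6652 37.4160 11.6763 0.0000
69.0347 49.1706 24.2500 0.0000 0.0000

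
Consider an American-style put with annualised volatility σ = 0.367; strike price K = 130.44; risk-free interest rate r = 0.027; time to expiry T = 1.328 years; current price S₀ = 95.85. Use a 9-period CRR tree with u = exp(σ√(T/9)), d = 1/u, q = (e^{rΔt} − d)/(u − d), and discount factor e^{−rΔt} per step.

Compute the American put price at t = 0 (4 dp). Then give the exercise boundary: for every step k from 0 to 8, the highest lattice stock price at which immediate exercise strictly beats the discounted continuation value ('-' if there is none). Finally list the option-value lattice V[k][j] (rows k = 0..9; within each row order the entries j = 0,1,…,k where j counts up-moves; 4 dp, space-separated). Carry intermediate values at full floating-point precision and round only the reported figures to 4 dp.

Δt=0.14756, u=1.15140, d=0.86851, q=0.47893, disc=e^(-rΔt)=0.99602
k=9 terminal: V=max(K-S,0) → 103.4894 94.7113 83.0739 67.6461 47.1933 20.0786 0.0000 0.0000 0.0000 0.0000
k=8: j=0 S=31.0308 intr=99.4092 cont=98.8906 V=99.4092[EX]; j=1 S=41.1380 intr=89.3020 cont=88.7834 V=89.3020[EX]; j=2 S=54.5372 intr=75.9028 cont=75.3842 V=75.9028[EX]; j=3 S=72.3007 intr=58.1393 cont=57.6207 V=58.1393[EX]; j=4 S=95.8500 intr=34.5900 cont=34.0714 V=34.5900[EX]; j=5 S=127.0697 intr=3.3703 cont=10.4209 V=10.4209[hold]; j=6 S=168.4580 intr=0.0000 cont=0.0000 V=0.0000[hold]; j=7 S=223.3272 intr=0.0000 cont=0.0000 V=0.0000[hold]; j=8 S=296.0680 intr=0.0000 cont=0.0000 V=0.0000[hold]  S*(8)=95.8500
k=7: j=0 S=35.7287 intr=94.7113 cont=94.1926 V=94.7113[EX]; j=1 S=47.3661 intr=83.0739 cont=82.5553 V=83.0739[EX]; j=2 S=62.7939 intr=67.6461 cont=67.1275 V=67.6461[EX]; j=3 S=83.2467 intr=47.1933 cont=46.6746 V=47.1933[EX]; j=4 S=110.3614 intr=20.0786 cont=22.9233 V=22.9233[hold]; j=5 S=146.3076 intr=0.0000 cont=5.4085 V=5.4085[hold]; j=6 S=193.9620 intr=0.0000 cont=0.0000 V=0.0000[hold]; j=7 S=257.1381 intr=0.0000 cont=0.0000 V=0.0000[hold]  S*(7)=83.2467
k=6: j=0 S=41.1380 intr=89.3020 cont=88.7834 V=89.3020[EX]; j=1 S=54.5372 intr=75.9028 cont=75.3842 V=75.9028[EX]; j=2 S=72.3007 intr=58.1393 cont=57.6207 V=58.1393[EX]; j=3 S=95.8500 intr=34.5900 cont=35.4283 V=35.4283[hold]; j=4 S=127.0697 intr=3.3703 cont=14.4772 V=14.4772[hold]; j=5 S=168.4580 intr=0.0000 cont=2.8070 V=2.8070[hold]; j=6 S=223.3272 intr=0.0000 cont=0.0000 V=0.0000[hold]  S*(6)=72.3007
k=5: j=0 S=47.3661 intr=83.0739 cont=82.5553 V=83.0739[EX]; j=1 S=62.7939 intr=67.6461 cont=67.1275 V=67.6461[EX]; j=2 S=83.2467 intr=47.1933 cont=47.0745 V=47.1933[EX]; j=3 S=110.3614 intr=20.0786 cont=25.2933 V=25.2933[hold]; j=4 S=146.3076 intr=0.0000 cont=8.8527 V=8.8527[hold]; j=5 S=193.9620 intr=0.0000 cont=1.4568 V=1.4568[hold]  S*(5)=83.2467
k=4: j=0 S=54.5372 intr=75.9028 cont=75.3842 V=75.9028[EX]; j=1 S=72.3007 intr=58.1393 cont=57.6207 V=58.1393[EX]; j=2 S=95.8500 intr=34.5900 cont=36.5589 V=36.5589[hold]; j=3 S=127.0697 intr=3.3703 cont=17.3502 V=17.3502[hold]; j=4 S=168.4580 intr=0.0000 cont=5.2895 V=5.2895[hold]  S*(4)=72.3007
k=3: j=0 S=62.7939 intr=67.6461 cont=67.1275 V=67.6461[EX]; j=1 S=83.2467 intr=47.1933 cont=47.6138 V=47.6138[hold]; j=2 S=110.3614 intr=20.0786 cont=27.2506 V=27.2506[hold]; j=3 S=146.3076 intr=0.0000 cont=11.5280 V=11.5280[hold]  S*(3)=62.7939
k=2: j=0 S=72.3007 intr=58.1393 cont=57.8213 V=58.1393[EX]; j=1 S=95.8500 intr=34.5900 cont=37.7108 V=37.7108[hold]; j=2 S=127.0697 intr=3.3703 cont=19.6422 V=19.6422[hold]  S*(2)=72.3007
k=1: j=0 S=83.2467 intr=47.1933 cont=48.1633 V=48.1633[hold]; j=1 S=110.3614 intr=20.0786 cont=28.9417 V=28.9417[hold]  S*(1)=-
k=0: j=0 S=95.8500 intr=34.5900 cont=38.8027 V=38.8027[hold]  S*(0)=-

price = 38.8027
boundary = - - 72.3007 62.7939 72.3007 83.2467 72.3007 83.2467 95.8500
tree:
38.8027
48.1633 28.9417
58.1393 37.7108 19.6422
67.6461 47.6138 27.2506 11.5280
75.9028 58.1393 36.5589 17.3502 5.2895
83.0739 67.6461 47.1933 25.2933 8.8527 1.4568
89.3020 75.9028 58.1393 35.4283 14.4772 2.8070 0.0000
94.7113 83.0739 67.6461 47.1933 22.9233 5.4085 0.0000 0.0000
99.4092 89.3020 75.9028 58.1393 34.5900 10.4209 0.0000 0.0000 0.0000
103.4894 94.7113 83.0739 67.6461 47.1933 20.0786 0.0000 0.0000 0.0000 0.0000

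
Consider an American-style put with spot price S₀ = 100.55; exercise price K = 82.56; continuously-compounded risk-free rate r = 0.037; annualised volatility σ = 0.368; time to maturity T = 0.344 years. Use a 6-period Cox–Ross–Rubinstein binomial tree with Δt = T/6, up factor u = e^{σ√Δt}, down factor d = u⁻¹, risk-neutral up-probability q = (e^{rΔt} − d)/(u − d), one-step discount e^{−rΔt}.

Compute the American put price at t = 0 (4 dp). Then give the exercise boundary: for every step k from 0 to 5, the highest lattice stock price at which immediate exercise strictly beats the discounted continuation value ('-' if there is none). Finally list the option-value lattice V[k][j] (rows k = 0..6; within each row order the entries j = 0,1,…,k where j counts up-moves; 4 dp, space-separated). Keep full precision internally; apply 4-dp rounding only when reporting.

params: Δt=0.05733 u=1.09211 d=0.91566 q=0.49002 e^(-rΔt)=0.99788
t_6 payoffs: 23.2983 11.8778 0.0000 0.0000 0.0000 0.0000 0.0000
t_5: node(5,0) S=64.7205 payoff=17.8395 vs cont=17.6645 → 17.8395 [stop]  node(5,1) S=77.1930 payoff=5.3670 vs cont=6.0446 → 6.0446 [wait]  node(5,2) S=92.0691 payoff=0.0000 vs cont=0.0000 → 0.0000 [wait]  node(5,3) S=109.8121 payoff=0.0000 vs cont=0.0000 → 0.0000 [wait]  node(5,4) S=130.9743 payoff=0.0000 vs cont=0.0000 → 0.0000 [wait]  node(5,5) S=156.2148 payoff=0.0000 vs cont=0.0000 → 0.0000 [wait]  ⇒ S*(5)=64.7205
t_4: node(4,0) S=70.6822 payoff=11.8778 vs cont=12.0342 → 12.0342 [wait]  node(4,1) S=84.3036 payoff=0.0000 vs cont=3.0761 → 3.0761 [wait]  node(4,2) S=100.5500 payoff=0.0000 vs cont=0.0000 → 0.0000 [wait]  node(4,3) S=119.9273 payoff=0.0000 vs cont=0.0000 → 0.0000 [wait]  node(4,4) S=143.0389 payoff=0.0000 vs cont=0.0000 → 0.0000 [wait]  ⇒ S*(4)=-
t_3: node(3,0) S=77.1930 payoff=5.3670 vs cont=7.6283 → 7.6283 [wait]  node(3,1) S=92.0691 payoff=0.0000 vs cont=1.5654 → 1.5654 [wait]  node(3,2) S=109.8121 payoff=0.0000 vs cont=0.0000 → 0.0000 [wait]  node(3,3) S=130.9743 payoff=0.0000 vs cont=0.0000 → 0.0000 [wait]  ⇒ S*(3)=-
t_2: node(2,0) S=84.3036 payoff=0.0000 vs cont=4.6475 → 4.6475 [wait]  node(2,1) S=100.5500 payoff=0.0000 vs cont=0.7966 → 0.7966 [wait]  node(2,2) S=119.9273 payoff=0.0000 vs cont=0.0000 → 0.0000 [wait]  ⇒ S*(2)=-
t_1: node(1,0) S=92.0691 payoff=0.0000 vs cont=2.7547 → 2.7547 [wait]  node(1,1) S=109.8121 payoff=0.0000 vs cont=0.4054 → 0.4054 [wait]  ⇒ S*(1)=-
t_0: node(0,0) S=100.5500 payoff=0.0000 vs cont=1.6001 → 1.6001 [wait]  ⇒ S*(0)=-

price = 1.6001
boundary = - - - - - 64.7205
tree:
1.6001
2.7547 0.4054
4.6475 0.7966 0.0000
7.6283 1.5654 0.0000 0.0000
12.0342 3.0761 0.0000 0.0000 0.0000
17.8395 6.0446 0.0000 0.0000 0.0000 0.0000
23.2983 11.8778 0.0000 0.0000 0.0000 0.0000 0.0000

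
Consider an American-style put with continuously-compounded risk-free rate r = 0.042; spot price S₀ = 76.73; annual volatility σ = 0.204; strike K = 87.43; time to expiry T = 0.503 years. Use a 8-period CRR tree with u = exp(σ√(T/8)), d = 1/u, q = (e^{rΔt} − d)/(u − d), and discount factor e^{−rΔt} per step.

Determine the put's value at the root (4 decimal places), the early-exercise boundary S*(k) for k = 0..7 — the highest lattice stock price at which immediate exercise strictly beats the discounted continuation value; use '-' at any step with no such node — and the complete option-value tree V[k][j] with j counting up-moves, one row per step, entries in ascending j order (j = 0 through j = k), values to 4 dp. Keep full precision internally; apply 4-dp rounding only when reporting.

price = 11.1093
boundary = - 72.9037 69.2683 72.9037 69.2683 72.9037 76.7300 80.7571
tree:
11.1093
14.5263 7.9234
18.1617 10.9199 5.1202
21.6159 14.5263 7.5533 2.8373
24.8978 18.1617 10.7210 4.5857 1.1925
28.0161 21.6159 14.5263 7.1645 2.1616 0.2789
30.9788 24.8978 18.1617 10.7000 3.8458 0.5742 0.0000
33.7938 28.0161 21.6159 14.5263 6.6729 1.1824 0.0000 0.0000
36.4685 30.9788 24.8978 18.1617 10.7000 2.4345 0.0000 0.0000 0.0000

params: Δt=0.06288 u=1.05248 d=0.95013 q=0.51305 e^(-rΔt)=0.99736
t_8 payoffs: 36.4685 30.9788 24.8978 18.1617 10.7000 2.4345 0.0000 0.0000 0.0000
t_7: node(7,0) S=53.6362 payoff=33.7938 vs cont=33.5633 → 33.7938 [stop]  node(7,1) S=59.4139 payoff=28.0161 vs cont=27.7855 → 28.0161 [stop]  node(7,2) S=65.8141 payoff=21.6159 vs cont=21.3853 → 21.6159 [stop]  node(7,3) S=72.9037 payoff=14.5263 vs cont=14.2957 → 14.5263 [stop]  node(7,4) S=80.7571 payoff=6.6729 vs cont=6.4424 → 6.6729 [stop]  node(7,5) S=89.4564 payoff=0.0000 vs cont=1.1824 → 1.1824 [wait]  node(7,6) S=99.0928 payoff=0.0000 vs cont=0.0000 → 0.0000 [wait]  node(7,7) S=109.7672 payoff=0.0000 vs cont=0.0000 → 0.0000 [wait]  ⇒ S*(7)=80.7571
t_6: node(6,0) S=56.4512 payoff=30.9788 vs cont=30.7482 → 30.9788 [stop]  node(6,1) S=62.5322 payoff=24.8978 vs cont=24.6672 → 24.8978 [stop]  node(6,2) S=69.2683 payoff=18.1617 vs cont=17.9311 → 18.1617 [stop]  node(6,3) S=76.7300 payoff=10.7000 vs cont=10.4694 → 10.7000 [stop]  node(6,4) S=84.9955 payoff=2.4345 vs cont=3.8458 → 3.8458 [wait]  node(6,5) S=94.1514 payoff=0.0000 vs cont=0.5742 → 0.5742 [wait]  node(6,6) S=104.2935 payoff=0.0000 vs cont=0.0000 → 0.0000 [wait]  ⇒ S*(6)=76.7300
t_5: node(5,0) S=59.4139 payoff=28.0161 vs cont=27.7855 → 28.0161 [stop]  node(5,1) S=65.8141 payoff=21.6159 vs cont=21.3853 → 21.6159 [stop]  node(5,2) S=72.9037 payoff=14.5263 vs cont=14.2957 → 14.5263 [stop]  node(5,3) S=80.7571 payoff=6.6729 vs cont=7.1645 → 7.1645 [wait]  node(5,4) S=89.4564 payoff=0.0000 vs cont=2.1616 → 2.1616 [wait]  node(5,5) S=99.0928 payoff=0.0000 vs cont=0.2789 → 0.2789 [wait]  ⇒ S*(5)=72.9037
t_4: node(4,0) S=62.5322 payoff=24.8978 vs cont=24.6672 → 24.8978 [stop]  node(4,1) S=69.2683 payoff=18.1617 vs cont=17.9311 → 18.1617 [stop]  node(4,2) S=76.7300 payoff=10.7000 vs cont=10.7210 → 10.7210 [wait]  node(4,3) S=84.9955 payoff=2.4345 vs cont=4.5857 → 4.5857 [wait]  node(4,4) S=94.1514 payoff=0.0000 vs cont=1.1925 → 1.1925 [wait]  ⇒ S*(4)=69.2683
t_3: node(3,0) S=65.8141 payoff=21.6159 vs cont=21.3853 → 21.6159 [stop]  node(3,1) S=72.9037 payoff=14.5263 vs cont=14.3064 → 14.5263 [stop]  node(3,2) S=80.7571 payoff=6.6729 vs cont=7.5533 → 7.5533 [wait]  node(3,3) S=89.4564 payoff=0.0000 vs cont=2.8373 → 2.8373 [wait]  ⇒ S*(3)=72.9037
t_2: node(2,0) S=69.2683 payoff=18.1617 vs cont=17.9311 → 18.1617 [stop]  node(2,1) S=76.7300 payoff=10.7000 vs cont=10.9199 → 10.9199 [wait]  node(2,2) S=84.9955 payoff=2.4345 vs cont=5.1202 → 5.1202 [wait]  ⇒ S*(2)=69.2683
t_1: node(1,0) S=72.9037 payoff=14.5263 vs cont=14.4082 → 14.5263 [stop]  node(1,1) S=80.7571 payoff=6.6729 vs cont=7.9234 → 7.9234 [wait]  ⇒ S*(1)=72.9037
t_0: node(0,0) S=76.7300 payoff=10.7000 vs cont=11.1093 → 11.1093 [wait]  ⇒ S*(0)=-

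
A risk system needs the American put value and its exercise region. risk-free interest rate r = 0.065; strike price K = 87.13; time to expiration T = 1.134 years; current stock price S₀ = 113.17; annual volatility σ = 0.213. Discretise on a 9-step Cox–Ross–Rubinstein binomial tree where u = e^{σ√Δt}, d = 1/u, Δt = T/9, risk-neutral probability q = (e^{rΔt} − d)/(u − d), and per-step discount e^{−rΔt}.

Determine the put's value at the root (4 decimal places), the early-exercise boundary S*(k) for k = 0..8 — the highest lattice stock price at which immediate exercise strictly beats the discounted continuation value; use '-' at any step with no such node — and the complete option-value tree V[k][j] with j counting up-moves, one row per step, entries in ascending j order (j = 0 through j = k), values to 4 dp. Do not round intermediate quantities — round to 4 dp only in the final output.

params: Δt=0.12600 u=1.07854 d=0.92718 q=0.53544 e^(-rΔt)=0.99184
t_9 payoffs: 29.8230 20.4678 9.5854 0.0000 0.0000 0.0000 0.0000 0.0000 0.0000 0.0000
t_8: node(8,0) S=61.8079 payoff=25.3221 vs cont=24.6114 → 25.3221 [stop]  node(8,1) S=71.8978 payoff=15.2322 vs cont=14.5215 → 15.2322 [stop]  node(8,2) S=83.6349 payoff=3.4951 vs cont=4.4167 → 4.4167 [wait]  node(8,3) S=97.2880 payoff=0.0000 vs cont=0.0000 → 0.0000 [wait]  node(8,4) S=113.1700 payoff=0.0000 vs cont=0.0000 → 0.0000 [wait]  node(8,5) S=131.6446 payoff=0.0000 vs cont=0.0000 → 0.0000 [wait]  node(8,6) S=153.1352 payoff=0.0000 vs cont=0.0000 → 0.0000 [wait]  node(8,7) S=178.1340 payoff=0.0000 vs cont=0.0000 → 0.0000 [wait]  node(8,8) S=207.2138 payoff=0.0000 vs cont=0.0000 → 0.0000 [wait]  ⇒ S*(8)=71.8978
t_7: node(7,0) S=66.6622 payoff=20.4678 vs cont=19.7571 → 20.4678 [stop]  node(7,1) S=77.5446 payoff=9.5854 vs cont=9.3641 → 9.5854 [stop]  node(7,2) S=90.2035 payoff=0.0000 vs cont=2.0351 → 2.0351 [wait]  node(7,3) S=104.9290 payoff=0.0000 vs cont=0.0000 → 0.0000 [wait]  node(7,4) S=122.0583 payoff=0.0000 vs cont=0.0000 → 0.0000 [wait]  node(7,5) S=141.9839 payoff=0.0000 vs cont=0.0000 → 0.0000 [wait]  node(7,6) S=165.1623 payoff=0.0000 vs cont=0.0000 → 0.0000 [wait]  node(7,7) S=192.1245 payoff=0.0000 vs cont=0.0000 → 0.0000 [wait]  ⇒ S*(7)=77.5446
t_6: node(6,0) S=71.8978 payoff=15.2322 vs cont=14.5215 → 15.2322 [stop]  node(6,1) S=83.6349 payoff=3.4951 vs cont=5.4974 → 5.4974 [wait]  node(6,2) S=97.2880 payoff=0.0000 vs cont=0.9377 → 0.9377 [wait]  node(6,3) S=113.1700 payoff=0.0000 vs cont=0.0000 → 0.0000 [wait]  node(6,4) S=131.6446 payoff=0.0000 vs cont=0.0000 → 0.0000 [wait]  node(6,5) S=153.1352 payoff=0.0000 vs cont=0.0000 → 0.0000 [wait]  node(6,6) S=178.1340 payoff=0.0000 vs cont=0.0000 → 0.0000 [wait]  ⇒ S*(6)=71.8978
t_5: node(5,0) S=77.5446 payoff=9.5854 vs cont=9.9381 → 9.9381 [wait]  node(5,1) S=90.2035 payoff=0.0000 vs cont=3.0311 → 3.0311 [wait]  node(5,2) S=104.9290 payoff=0.0000 vs cont=0.4321 → 0.4321 [wait]  node(5,3) S=122.0583 payoff=0.0000 vs cont=0.0000 → 0.0000 [wait]  node(5,4) S=141.9839 payoff=0.0000 vs cont=0.0000 → 0.0000 [wait]  node(5,5) S=165.1623 payoff=0.0000 vs cont=0.0000 → 0.0000 [wait]  ⇒ S*(5)=-
t_4: node(4,0) S=83.6349 payoff=3.4951 vs cont=6.1889 → 6.1889 [wait]  node(4,1) S=97.2880 payoff=0.0000 vs cont=1.6261 → 1.6261 [wait]  node(4,2) S=113.1700 payoff=0.0000 vs cont=0.1991 → 0.1991 [wait]  node(4,3) S=131.6446 payoff=0.0000 vs cont=0.0000 → 0.0000 [wait]  node(4,4) S=153.1352 payoff=0.0000 vs cont=0.0000 → 0.0000 [wait]  ⇒ S*(4)=-
t_3: node(3,0) S=90.2035 payoff=0.0000 vs cont=3.7152 → 3.7152 [wait]  node(3,1) S=104.9290 payoff=0.0000 vs cont=0.8550 → 0.8550 [wait]  node(3,2) S=122.0583 payoff=0.0000 vs cont=0.0917 → 0.0917 [wait]  node(3,3) S=141.9839 payoff=0.0000 vs cont=0.0000 → 0.0000 [wait]  ⇒ S*(3)=-
t_2: node(2,0) S=97.2880 payoff=0.0000 vs cont=2.1659 → 2.1659 [wait]  node(2,1) S=113.1700 payoff=0.0000 vs cont=0.4427 → 0.4427 [wait]  node(2,2) S=131.6446 payoff=0.0000 vs cont=0.0423 → 0.0423 [wait]  ⇒ S*(2)=-
t_1: node(1,0) S=104.9290 payoff=0.0000 vs cont=1.2331 → 1.2331 [wait]  node(1,1) S=122.0583 payoff=0.0000 vs cont=0.2264 → 0.2264 [wait]  ⇒ S*(1)=-
t_0: node(0,0) S=113.1700 payoff=0.0000 vs cont=0.6884 → 0.6884 [wait]  ⇒ S*(0)=-

price = 0.6884
boundary = - - - - - - 71.8978 77.5446 71.8978
tree:
0.6884
1.2331 0.2264
2.1659 0.4427 0.0423
3.7152 0.8550 0.0917 0.0000
6.1889 1.6261 0.1991 0.0000 0.0000
9.9381 3.0311 0.4321 0.0000 0.0000 0.0000
15.2322 5.4974 0.9377 0.0000 0.0000 0.0000 0.0000
20.4678 9.5854 2.0351 0.0000 0.0000 0.0000 0.0000 0.0000
25.3221 15.2322 4.4167 0.0000 0.0000 0.0000 0.0000 0.0000 0.0000
29.8230 20.4678 9.5854 0.0000 0.0000 0.0000 0.0000 0.0000 0.0000 0.0000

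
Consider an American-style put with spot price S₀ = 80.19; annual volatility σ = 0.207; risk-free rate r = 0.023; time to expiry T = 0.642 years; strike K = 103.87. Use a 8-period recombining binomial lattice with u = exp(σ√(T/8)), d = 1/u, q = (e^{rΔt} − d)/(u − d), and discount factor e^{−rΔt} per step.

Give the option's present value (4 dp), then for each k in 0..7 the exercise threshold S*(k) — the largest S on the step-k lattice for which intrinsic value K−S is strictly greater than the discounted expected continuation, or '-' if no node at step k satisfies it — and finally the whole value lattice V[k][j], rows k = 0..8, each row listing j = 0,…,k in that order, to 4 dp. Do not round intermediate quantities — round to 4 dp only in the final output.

Δt=0.08025, u=1.06039, d=0.94305, q=0.50109, disc=e^(-rΔt)=0.99816
k=8 terminal: V=max(K-S,0) → 53.7069 47.4649 40.4462 32.5541 23.6800 13.7016 2.4816 0.0000 0.0000
k=7: j=0 S=53.1926 intr=50.6774 cont=50.4858 V=50.6774[EX]; j=1 S=59.8116 intr=44.0584 cont=43.8669 V=44.0584[EX]; j=2 S=67.2542 intr=36.6158 cont=36.4243 V=36.6158[EX]; j=3 S=75.6229 intr=28.2471 cont=28.0556 V=28.2471[EX]; j=4 S=85.0329 intr=18.8371 cont=18.6455 V=18.8371[EX]; j=5 S=95.6139 intr=8.2561 cont=8.0645 V=8.2561[EX]; j=6 S=107.5115 intr=0.0000 cont=1.2358 V=1.2358[hold]; j=7 S=120.8896 intr=0.0000 cont=0.0000 V=0.0000[hold]  S*(7)=95.6139
k=6: j=0 S=56.4051 intr=47.4649 cont=47.2734 V=47.4649[EX]; j=1 S=63.4238 intr=40.4462 cont=40.2546 V=40.4462[EX]; j=2 S=71.3159 intr=32.5541 cont=32.3626 V=32.5541[EX]; j=3 S=80.1900 intr=23.6800 cont=23.4885 V=23.6800[EX]; j=4 S=90.1684 intr=13.7016 cont=13.5101 V=13.7016[EX]; j=5 S=101.3884 intr=2.4816 cont=4.7296 V=4.7296[hold]; j=6 S=114.0045 intr=0.0000 cont=0.6154 V=0.6154[hold]  S*(6)=90.1684
k=5: j=0 S=59.8116 intr=44.0584 cont=43.8669 V=44.0584[EX]; j=1 S=67.2542 intr=36.6158 cont=36.4243 V=36.6158[EX]; j=2 S=75.6229 intr=28.2471 cont=28.0556 V=28.2471[EX]; j=3 S=85.0329 intr=18.8371 cont=18.6455 V=18.8371[EX]; j=4 S=95.6139 intr=8.2561 cont=9.1889 V=9.1889[hold]; j=5 S=107.5115 intr=0.0000 cont=2.6631 V=2.6631[hold]  S*(5)=85.0329
k=4: j=0 S=63.4238 intr=40.4462 cont=40.2546 V=40.4462[EX]; j=1 S=71.3159 intr=32.5541 cont=32.3626 V=32.5541[EX]; j=2 S=80.1900 intr=23.6800 cont=23.4885 V=23.6800[EX]; j=3 S=90.1684 intr=13.7016 cont=13.9767 V=13.9767[hold]; j=4 S=101.3884 intr=2.4816 cont=5.9080 V=5.9080[hold]  S*(4)=80.1900
k=3: j=0 S=67.2542 intr=36.6158 cont=36.4243 V=36.6158[EX]; j=1 S=75.6229 intr=28.2471 cont=28.0556 V=28.2471[EX]; j=2 S=85.0329 intr=18.8371 cont=18.7831 V=18.8371[EX]; j=3 S=95.6139 intr=8.2561 cont=9.9152 V=9.9152[hold]  S*(3)=85.0329
k=2: j=0 S=71.3159 intr=32.5541 cont=32.3626 V=32.5541[EX]; j=1 S=80.1900 intr=23.6800 cont=23.4885 V=23.6800[EX]; j=2 S=90.1684 intr=13.7016 cont=14.3399 V=14.3399[hold]  S*(2)=80.1900
k=1: j=0 S=75.6229 intr=28.2471 cont=28.0556 V=28.2471[EX]; j=1 S=85.0329 intr=18.8371 cont=18.9648 V=18.9648[hold]  S*(1)=75.6229
k=0: j=0 S=80.1900 intr=23.6800 cont=23.5523 V=23.6800[EX]  S*(0)=80.1900

price = 23.6800
boundary = 80.1900 75.6229 80.1900 85.0329 80.1900 85.0329 90.1684 95.6139
tree:
23.6800
28.2471 18.9648
32.5541 23.6800 14.3399
36.6158 28.2471 18.8371 9.9152
40.4462 32.5541 23.6800 13.9767 5.9080
44.0584 36.6158 28.2471 18.8371 9.1889 2.6631
47.4649 40.4462 32.5541 23.6800 13.7016 4.7296 0.6154
50.6774 44.0584 36.6158 28.2471 18.8371 8.2561 1.2358 0.0000
53.7069 47.4649 40.4462 32.5541 23.6800 13.7016 2.4816 0.0000 0.0000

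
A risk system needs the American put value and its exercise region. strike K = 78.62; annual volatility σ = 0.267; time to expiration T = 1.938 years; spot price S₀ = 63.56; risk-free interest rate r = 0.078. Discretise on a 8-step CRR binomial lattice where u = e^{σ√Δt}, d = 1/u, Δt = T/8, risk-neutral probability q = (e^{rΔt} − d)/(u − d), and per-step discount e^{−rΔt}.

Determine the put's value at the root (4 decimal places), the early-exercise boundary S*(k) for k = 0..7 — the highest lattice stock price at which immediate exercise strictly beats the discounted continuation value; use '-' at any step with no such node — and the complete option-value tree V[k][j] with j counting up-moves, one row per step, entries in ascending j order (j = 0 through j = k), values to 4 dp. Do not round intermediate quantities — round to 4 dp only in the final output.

price = 15.5021
boundary = - 55.7329 48.8696 55.7329 63.5600 55.7329 63.5600 55.7329
tree:
15.5021
22.8871 9.7480
29.7504 15.2177 5.4250
35.7685 22.8871 9.2110 2.3859
41.0455 29.7504 15.0600 4.5453 0.6276
45.6726 35.7685 22.8871 8.4322 1.3891 0.0000
49.7299 41.0455 29.7504 15.0600 3.0744 0.0000 0.0000
53.2876 45.6726 35.7685 22.8871 6.8044 0.0000 0.0000 0.0000
56.4072 49.7299 41.0455 29.7504 15.0600 0.0000 0.0000 0.0000 0.0000

Δt=0.24225  u=1.14044  d=0.87685  q=0.53956  discount=0.98128
step 8 (expiry): payoffs max(K−S,0) = 56.4072 49.7299 41.0455 29.7504 15.0600 0.0000 0.0000 0.0000 0.0000
step 7: (k=7,j=0): S=25.3324, (K−S)⁺=53.2876, hold=51.8160 ⇒ V=53.2876 exercise | (k=7,j=1): S=32.9474, (K−S)⁺=45.6726, hold=44.2010 ⇒ V=45.6726 exercise | (k=7,j=2): S=42.8515, (K−S)⁺=35.7685, hold=34.2969 ⇒ V=35.7685 exercise | (k=7,j=3): S=55.7329, (K−S)⁺=22.8871, hold=21.4155 ⇒ V=22.8871 exercise | (k=7,j=4): S=72.4864, (K−S)⁺=6.1336, hold=6.8044 ⇒ V=6.8044 continue | (k=7,j=5): S=94.2761, (K−S)⁺=0.0000, hold=0.0000 ⇒ V=0.0000 continue | (k=7,j=6): S=122.6159, (K−S)⁺=0.0000, hold=0.0000 ⇒ V=0.0000 continue | (k=7,j=7): S=159.4747, (K−S)⁺=0.0000, hold=0.0000 ⇒ V=0.0000 continue  boundary S*=55.7329
step 6: (k=6,j=0): S=28.8901, (K−S)⁺=49.7299, hold=48.2583 ⇒ V=49.7299 exercise | (k=6,j=1): S=37.5745, (K−S)⁺=41.0455, hold=39.5739 ⇒ V=41.0455 exercise | (k=6,j=2): S=48.8696, (K−S)⁺=29.7504, hold=28.2788 ⇒ V=29.7504 exercise | (k=6,j=3): S=63.5600, (K−S)⁺=15.0600, hold=13.9435 ⇒ V=15.0600 exercise | (k=6,j=4): S=82.6664, (K−S)⁺=0.0000, hold=3.0744 ⇒ V=3.0744 continue | (k=6,j=5): S=107.5163, (K−S)⁺=0.0000, hold=0.0000 ⇒ V=0.0000 continue | (k=6,j=6): S=139.8361, (K−S)⁺=0.0000, hold=0.0000 ⇒ V=0.0000 continue  boundary S*=63.5600
step 5: (k=5,j=0): S=32.9474, (K−S)⁺=45.6726, hold=44.2010 ⇒ V=45.6726 exercise | (k=5,j=1): S=42.8515, (K−S)⁺=35.7685, hold=34.2969 ⇒ V=35.7685 exercise | (k=5,j=2): S=55.7329, (K−S)⁺=22.8871, hold=21.4155 ⇒ V=22.8871 exercise | (k=5,j=3): S=72.4864, (K−S)⁺=6.1336, hold=8.4322 ⇒ V=8.4322 continue | (k=5,j=4): S=94.2761, (K−S)⁺=0.0000, hold=1.3891 ⇒ V=1.3891 continue | (k=5,j=5): S=122.6159, (K−S)⁺=0.0000, hold=0.0000 ⇒ V=0.0000 continue  boundary S*=55.7329
step 4: (k=4,j=0): S=37.5745, (K−S)⁺=41.0455, hold=39.5739 ⇒ V=41.0455 exercise | (k=4,j=1): S=48.8696, (K−S)⁺=29.7504, hold=28.2788 ⇒ V=29.7504 exercise | (k=4,j=2): S=63.5600, (K−S)⁺=15.0600, hold=14.8054 ⇒ V=15.0600 exercise | (k=4,j=3): S=82.6664, (K−S)⁺=0.0000, hold=4.5453 ⇒ V=4.5453 continue | (k=4,j=4): S=107.5163, (K−S)⁺=0.0000, hold=0.6276 ⇒ V=0.6276 continue  boundary S*=63.5600
step 3: (k=3,j=0): S=42.8515, (K−S)⁺=35.7685, hold=34.2969 ⇒ V=35.7685 exercise | (k=3,j=1): S=55.7329, (K−S)⁺=22.8871, hold=21.4155 ⇒ V=22.8871 exercise | (k=3,j=2): S=72.4864, (K−S)⁺=6.1336, hold=9.2110 ⇒ V=9.2110 continue | (k=3,j=3): S=94.2761, (K−S)⁺=0.0000, hold=2.3859 ⇒ V=2.3859 continue  boundary S*=55.7329
step 2: (k=2,j=0): S=48.8696, (K−S)⁺=29.7504, hold=28.2788 ⇒ V=29.7504 exercise | (k=2,j=1): S=63.5600, (K−S)⁺=15.0600, hold=15.2177 ⇒ V=15.2177 continue | (k=2,j=2): S=82.6664, (K−S)⁺=0.0000, hold=5.4250 ⇒ V=5.4250 continue  boundary S*=48.8696
step 1: (k=1,j=0): S=55.7329, (K−S)⁺=22.8871, hold=21.4990 ⇒ V=22.8871 exercise | (k=1,j=1): S=72.4864, (K−S)⁺=6.1336, hold=9.7480 ⇒ V=9.7480 continue  boundary S*=55.7329
step 0: (k=0,j=0): S=63.5600, (K−S)⁺=15.0600, hold=15.5021 ⇒ V=15.5021 continue  boundary S*=-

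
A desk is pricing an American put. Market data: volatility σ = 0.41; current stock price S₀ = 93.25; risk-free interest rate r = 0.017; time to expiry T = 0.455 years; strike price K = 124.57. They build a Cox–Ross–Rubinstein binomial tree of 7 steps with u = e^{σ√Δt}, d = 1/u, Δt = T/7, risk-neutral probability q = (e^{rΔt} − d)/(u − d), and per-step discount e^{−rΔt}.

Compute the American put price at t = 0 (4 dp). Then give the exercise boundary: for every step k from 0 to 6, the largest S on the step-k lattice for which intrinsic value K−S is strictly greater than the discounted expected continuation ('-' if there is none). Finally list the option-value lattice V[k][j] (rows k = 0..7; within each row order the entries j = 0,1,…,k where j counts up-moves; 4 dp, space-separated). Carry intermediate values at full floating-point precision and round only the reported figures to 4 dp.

price = 32.9305
boundary = - - 75.6581 83.9947 75.6581 83.9947 93.2500
tree:
32.9305
40.8226 24.4284
48.9119 32.1241 16.1199
56.4211 40.5753 23.0123 8.6656
63.1851 48.9119 31.4169 13.9300 2.9634
69.2777 56.4211 40.5753 21.5349 5.6961 0.0000
74.7655 63.1851 48.9119 31.3200 10.9487 0.0000 0.0000
79.7087 69.2777 56.4211 40.5753 21.0449 0.0000 0.0000 0.0000

Δt=0.06500, u=1.11019, d=0.90075, q=0.47917, disc=e^(-rΔt)=0.99890
k=7 terminal: V=max(K-S,0) → 79.7087 69.2777 56.4211 40.5753 21.0449 0.0000 0.0000 0.0000
k=6: j=0 S=49.8045 intr=74.7655 cont=74.6280 V=74.7655[EX]; j=1 S=61.3849 intr=63.1851 cont=63.0475 V=63.1851[EX]; j=2 S=75.6581 intr=48.9119 cont=48.7743 V=48.9119[EX]; j=3 S=93.2500 intr=31.3200 cont=31.1824 V=31.3200[EX]; j=4 S=114.9324 intr=9.6376 cont=10.9487 V=10.9487[hold]; j=5 S=141.6563 intr=0.0000 cont=0.0000 V=0.0000[hold]; j=6 S=174.5940 intr=0.0000 cont=0.0000 V=0.0000[hold]  S*(6)=93.2500
k=5: j=0 S=55.2923 intr=69.2777 cont=69.1401 V=69.2777[EX]; j=1 S=68.1489 intr=56.4211 cont=56.2836 V=56.4211[EX]; j=2 S=83.9947 intr=40.5753 cont=40.4377 V=40.5753[EX]; j=3 S=103.5251 intr=21.0449 cont=21.5349 V=21.5349[hold]; j=4 S=127.5966 intr=0.0000 cont=5.6961 V=5.6961[hold]; j=5 S=157.2652 intr=0.0000 cont=0.0000 V=0.0000[hold]  S*(5)=83.9947
k=4: j=0 S=61.3849 intr=63.1851 cont=63.0475 V=63.1851[EX]; j=1 S=75.6581 intr=48.9119 cont=48.7743 V=48.9119[EX]; j=2 S=93.2500 intr=31.3200 cont=31.4169 V=31.4169[hold]; j=3 S=114.9324 intr=9.6376 cont=13.9300 V=13.9300[hold]; j=4 S=141.6563 intr=0.0000 cont=2.9634 V=2.9634[hold]  S*(4)=75.6581
k=3: j=0 S=68.1489 intr=56.4211 cont=56.2836 V=56.4211[EX]; j=1 S=83.9947 intr=40.5753 cont=40.4841 V=40.5753[EX]; j=2 S=103.5251 intr=21.0449 cont=23.0123 V=23.0123[hold]; j=3 S=127.5966 intr=0.0000 cont=8.6656 V=8.6656[hold]  S*(3)=83.9947
k=2: j=0 S=75.6581 intr=48.9119 cont=48.7743 V=48.9119[EX]; j=1 S=93.2500 intr=31.3200 cont=32.1241 V=32.1241[hold]; j=2 S=114.9324 intr=9.6376 cont=16.1199 V=16.1199[hold]  S*(2)=75.6581
k=1: j=0 S=83.9947 intr=40.5753 cont=40.8226 V=40.8226[hold]; j=1 S=103.5251 intr=21.0449 cont=24.4284 V=24.4284[hold]  S*(1)=-
k=0: j=0 S=93.2500 intr=31.3200 cont=32.9305 V=32.9305[hold]  S*(0)=-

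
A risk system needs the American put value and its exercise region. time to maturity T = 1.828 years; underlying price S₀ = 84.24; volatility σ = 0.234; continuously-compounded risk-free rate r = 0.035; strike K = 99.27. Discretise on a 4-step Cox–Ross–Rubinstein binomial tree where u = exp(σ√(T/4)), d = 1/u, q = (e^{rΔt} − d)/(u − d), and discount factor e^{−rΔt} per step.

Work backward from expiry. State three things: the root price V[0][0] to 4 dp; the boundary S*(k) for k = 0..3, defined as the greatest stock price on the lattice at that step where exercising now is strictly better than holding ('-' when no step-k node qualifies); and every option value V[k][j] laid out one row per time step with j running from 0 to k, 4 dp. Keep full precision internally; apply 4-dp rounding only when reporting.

price = 18.1013
boundary = - 71.9148 61.3929 71.9148
tree:
18.1013
27.3552 9.8267
37.8771 16.7941 3.4768
46.8596 27.3552 7.2288 0.0000
54.5278 37.8771 15.0300 0.0000 0.0000

params: Δt=0.45700 u=1.17139 d=0.85369 q=0.51129 e^(-rΔt)=0.98413
t_4 payoffs: 54.5278 37.8771 15.0300 0.0000 0.0000
t_3: node(3,0) S=52.4104 payoff=46.8596 vs cont=45.2844 → 46.8596 [stop]  node(3,1) S=71.9148 payoff=27.3552 vs cont=25.7800 → 27.3552 [stop]  node(3,2) S=98.6776 payoff=0.5924 vs cont=7.2288 → 7.2288 [wait]  node(3,3) S=135.4001 payoff=0.0000 vs cont=0.0000 → 0.0000 [wait]  ⇒ S*(3)=71.9148
t_2: node(2,0) S=61.3929 payoff=37.8771 vs cont=36.3019 → 37.8771 [stop]  node(2,1) S=84.2400 payoff=15.0300 vs cont=16.7941 → 16.7941 [wait]  node(2,2) S=115.5896 payoff=0.0000 vs cont=3.4768 → 3.4768 [wait]  ⇒ S*(2)=61.3929
t_1: node(1,0) S=71.9148 payoff=27.3552 vs cont=26.6677 → 27.3552 [stop]  node(1,1) S=98.6776 payoff=0.5924 vs cont=9.8267 → 9.8267 [wait]  ⇒ S*(1)=71.9148
t_0: node(0,0) S=84.2400 payoff=15.0300 vs cont=18.1013 → 18.1013 [wait]  ⇒ S*(0)=-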